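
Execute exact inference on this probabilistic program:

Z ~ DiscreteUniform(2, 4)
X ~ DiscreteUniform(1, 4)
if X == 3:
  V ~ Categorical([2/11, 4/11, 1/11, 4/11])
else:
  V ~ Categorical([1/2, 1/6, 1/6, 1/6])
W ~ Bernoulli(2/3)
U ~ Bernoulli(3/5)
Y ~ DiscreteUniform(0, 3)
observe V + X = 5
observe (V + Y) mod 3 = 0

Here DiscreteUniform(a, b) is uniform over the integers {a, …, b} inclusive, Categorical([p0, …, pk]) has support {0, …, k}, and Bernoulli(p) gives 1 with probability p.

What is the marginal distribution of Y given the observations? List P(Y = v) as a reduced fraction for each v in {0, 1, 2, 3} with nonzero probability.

Enumerate traces; 48 have nonzero weight after conditioning:
  (Z=2, X=2, V=3, W=0, U=0, Y=0) weight 1/2160
  (Z=2, X=2, V=3, W=0, U=0, Y=3) weight 1/2160
  (Z=2, X=2, V=3, W=0, U=1, Y=0) weight 1/1440
  (Z=2, X=2, V=3, W=0, U=1, Y=3) weight 1/1440
  (Z=2, X=2, V=3, W=1, U=0, Y=0) weight 1/1080
  (Z=2, X=2, V=3, W=1, U=0, Y=3) weight 1/1080
  (Z=2, X=2, V=3, W=1, U=1, Y=0) weight 1/720
  (Z=2, X=2, V=3, W=1, U=1, Y=3) weight 1/720
  (Z=2, X=3, V=2, W=0, U=0, Y=1) weight 1/3960
  (Z=2, X=4, V=1, W=0, U=0, Y=2) weight 1/2160
  … 38 more
Group by Y:
  weight(Y=0) = 1/96
  weight(Y=1) = 1/176
  weight(Y=2) = 1/96
  weight(Y=3) = 1/96
Total weight = 1/96 + 1/176 + 1/96 + 1/96 = 13/352
P(Y=0 | obs) = 1/96 / 13/352 = 11/39
P(Y=1 | obs) = 1/176 / 13/352 = 2/13
P(Y=2 | obs) = 1/96 / 13/352 = 11/39
P(Y=3 | obs) = 1/96 / 13/352 = 11/39

P(Y=0) = 11/39, P(Y=1) = 2/13, P(Y=2) = 11/39, P(Y=3) = 11/39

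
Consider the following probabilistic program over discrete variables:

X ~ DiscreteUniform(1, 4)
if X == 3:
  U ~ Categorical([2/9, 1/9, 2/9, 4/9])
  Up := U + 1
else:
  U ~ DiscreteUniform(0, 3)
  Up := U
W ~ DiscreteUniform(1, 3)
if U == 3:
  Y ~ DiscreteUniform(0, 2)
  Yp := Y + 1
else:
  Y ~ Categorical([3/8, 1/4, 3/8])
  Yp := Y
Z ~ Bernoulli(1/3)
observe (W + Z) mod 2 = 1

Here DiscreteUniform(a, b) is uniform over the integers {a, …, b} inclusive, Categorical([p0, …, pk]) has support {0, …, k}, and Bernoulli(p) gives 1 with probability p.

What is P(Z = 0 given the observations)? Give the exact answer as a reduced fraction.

Enumerate traces; 144 have nonzero weight after conditioning:
  (X=1, U=0, W=1, Y=0, Z=0) weight 1/192
  (X=1, U=0, W=1, Y=1, Z=0) weight 1/288
  (X=1, U=0, W=1, Y=2, Z=0) weight 1/192
  (X=1, U=0, W=2, Y=0, Z=1) weight 1/384
  (X=1, U=0, W=2, Y=1, Z=1) weight 1/576
  (X=1, U=0, W=2, Y=2, Z=1) weight 1/384
  (X=1, U=0, W=3, Y=0, Z=0) weight 1/192
  (X=1, U=0, W=3, Y=1, Z=0) weight 1/288
  … 136 more
Group by Z:
  weight(Z=0) = 4/9
  weight(Z=1) = 1/9
Total weight = 4/9 + 1/9 = 5/9
P(Z=0 | obs) = 4/9 / 5/9 = 4/5
P(Z=1 | obs) = 1/9 / 5/9 = 1/5

P(Z = 0 | obs) = 4/5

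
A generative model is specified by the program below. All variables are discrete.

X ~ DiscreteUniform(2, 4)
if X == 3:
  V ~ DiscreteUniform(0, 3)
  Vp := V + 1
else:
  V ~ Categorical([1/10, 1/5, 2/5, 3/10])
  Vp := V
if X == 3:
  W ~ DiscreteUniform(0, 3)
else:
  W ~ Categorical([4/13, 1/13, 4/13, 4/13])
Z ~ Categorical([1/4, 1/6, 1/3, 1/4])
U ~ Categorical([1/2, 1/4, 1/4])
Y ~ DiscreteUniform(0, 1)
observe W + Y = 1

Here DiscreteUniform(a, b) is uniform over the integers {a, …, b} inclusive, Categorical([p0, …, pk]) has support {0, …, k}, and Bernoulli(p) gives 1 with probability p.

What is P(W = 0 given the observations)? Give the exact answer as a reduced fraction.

P(W = 0 | obs) = 15/22

Enumerate traces; 288 have nonzero weight after conditioning:
  (X=2, V=0, W=0, Z=0, U=0, Y=1) weight 1/1560
  (X=2, V=0, W=0, Z=0, U=1, Y=1) weight 1/3120
  (X=2, V=0, W=0, Z=0, U=2, Y=1) weight 1/3120
  (X=2, V=0, W=0, Z=1, U=0, Y=1) weight 1/2340
  (X=2, V=0, W=0, Z=1, U=1, Y=1) weight 1/4680
  (X=2, V=0, W=0, Z=1, U=2, Y=1) weight 1/4680
  (X=2, V=0, W=0, Z=2, U=0, Y=1) weight 1/1170
  (X=2, V=0, W=0, Z=2, U=1, Y=1) weight 1/2340
  (X=2, V=0, W=1, Z=0, U=0, Y=0) weight 1/6240
  … 279 more
Group by W:
  weight(W=0) = 15/104
  weight(W=1) = 7/104
Total weight = 15/104 + 7/104 = 11/52
P(W=0 | obs) = 15/104 / 11/52 = 15/22
P(W=1 | obs) = 7/104 / 11/52 = 7/22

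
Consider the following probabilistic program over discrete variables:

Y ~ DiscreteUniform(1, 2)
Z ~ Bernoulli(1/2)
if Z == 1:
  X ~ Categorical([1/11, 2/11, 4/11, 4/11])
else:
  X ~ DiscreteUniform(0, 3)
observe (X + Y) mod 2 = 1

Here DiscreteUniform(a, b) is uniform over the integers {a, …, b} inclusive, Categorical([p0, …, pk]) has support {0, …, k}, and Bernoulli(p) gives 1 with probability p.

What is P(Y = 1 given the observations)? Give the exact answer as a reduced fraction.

Enumerate traces; 8 have nonzero weight after conditioning:
  (Y=1, Z=0, X=0) weight 1/16
  (Y=1, Z=0, X=2) weight 1/16
  (Y=1, Z=1, X=0) weight 1/44
  (Y=1, Z=1, X=2) weight 1/11
  (Y=2, Z=0, X=1) weight 1/16
  (Y=2, Z=0, X=3) weight 1/16
  (Y=2, Z=1, X=1) weight 1/22
  (Y=2, Z=1, X=3) weight 1/11
Group by Y:
  weight(Y=1) = 21/88
  weight(Y=2) = 23/88
Total weight = 21/88 + 23/88 = 1/2
P(Y=1 | obs) = 21/88 / 1/2 = 21/44
P(Y=2 | obs) = 23/88 / 1/2 = 23/44

P(Y = 1 | obs) = 21/44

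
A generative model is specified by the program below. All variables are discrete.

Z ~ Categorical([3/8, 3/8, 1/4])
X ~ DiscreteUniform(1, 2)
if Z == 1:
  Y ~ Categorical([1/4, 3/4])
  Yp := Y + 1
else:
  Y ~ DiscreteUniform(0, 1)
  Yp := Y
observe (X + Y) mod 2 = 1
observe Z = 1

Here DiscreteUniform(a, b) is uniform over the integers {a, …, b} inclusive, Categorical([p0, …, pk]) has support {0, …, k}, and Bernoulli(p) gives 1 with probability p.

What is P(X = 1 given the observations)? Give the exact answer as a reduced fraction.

P(X = 1 | obs) = 1/4

Enumerate traces; 2 have nonzero weight after conditioning:
  (Z=1, X=1, Y=0) weight 3/64
  (Z=1, X=2, Y=1) weight 9/64
Group by X:
  weight(X=1) = 3/64
  weight(X=2) = 9/64
Total weight = 3/64 + 9/64 = 3/16
P(X=1 | obs) = 3/64 / 3/16 = 1/4
P(X=2 | obs) = 9/64 / 3/16 = 3/4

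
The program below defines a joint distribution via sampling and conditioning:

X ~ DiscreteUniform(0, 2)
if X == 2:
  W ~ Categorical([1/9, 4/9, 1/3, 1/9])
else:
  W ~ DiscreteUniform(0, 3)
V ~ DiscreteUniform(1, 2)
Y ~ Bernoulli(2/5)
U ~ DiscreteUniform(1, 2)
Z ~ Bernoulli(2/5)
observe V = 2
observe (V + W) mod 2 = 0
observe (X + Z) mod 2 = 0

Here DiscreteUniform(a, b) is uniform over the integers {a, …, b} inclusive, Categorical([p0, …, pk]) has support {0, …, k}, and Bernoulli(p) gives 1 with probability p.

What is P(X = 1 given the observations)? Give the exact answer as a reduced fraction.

P(X = 1 | obs) = 6/23

Enumerate traces; 24 have nonzero weight after conditioning:
  (X=0, W=0, V=2, Y=0, U=1, Z=0) weight 3/400
  (X=0, W=0, V=2, Y=0, U=2, Z=0) weight 3/400
  (X=0, W=0, V=2, Y=1, U=1, Z=0) weight 1/200
  (X=0, W=0, V=2, Y=1, U=2, Z=0) weight 1/200
  (X=0, W=2, V=2, Y=0, U=1, Z=0) weight 3/400
  (X=0, W=2, V=2, Y=0, U=2, Z=0) weight 3/400
  (X=0, W=2, V=2, Y=1, U=1, Z=0) weight 1/200
  (X=0, W=2, V=2, Y=1, U=2, Z=0) weight 1/200
  (X=1, W=0, V=2, Y=0, U=1, Z=1) weight 1/200
  (X=2, W=0, V=2, Y=0, U=1, Z=0) weight 1/300
  … 14 more
Group by X:
  weight(X=0) = 1/20
  weight(X=1) = 1/30
  weight(X=2) = 2/45
Total weight = 1/20 + 1/30 + 2/45 = 23/180
P(X=0 | obs) = 1/20 / 23/180 = 9/23
P(X=1 | obs) = 1/30 / 23/180 = 6/23
P(X=2 | obs) = 2/45 / 23/180 = 8/23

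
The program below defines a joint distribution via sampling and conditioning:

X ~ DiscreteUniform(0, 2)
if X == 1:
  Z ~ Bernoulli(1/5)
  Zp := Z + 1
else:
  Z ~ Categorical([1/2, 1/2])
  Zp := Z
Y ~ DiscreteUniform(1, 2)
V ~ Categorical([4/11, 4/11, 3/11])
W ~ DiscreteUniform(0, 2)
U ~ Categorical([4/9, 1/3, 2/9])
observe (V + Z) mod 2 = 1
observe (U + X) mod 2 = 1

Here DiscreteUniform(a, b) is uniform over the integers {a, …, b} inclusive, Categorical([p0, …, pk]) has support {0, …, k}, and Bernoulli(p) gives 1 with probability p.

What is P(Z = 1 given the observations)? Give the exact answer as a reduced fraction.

P(Z = 1 | obs) = 49/101

Enumerate traces; 72 have nonzero weight after conditioning:
  (X=0, Z=0, Y=1, V=1, W=0, U=1) weight 1/297
  (X=0, Z=0, Y=1, V=1, W=1, U=1) weight 1/297
  (X=0, Z=0, Y=1, V=1, W=2, U=1) weight 1/297
  (X=0, Z=0, Y=2, V=1, W=0, U=1) weight 1/297
  (X=0, Z=0, Y=2, V=1, W=1, U=1) weight 1/297
  (X=0, Z=0, Y=2, V=1, W=2, U=1) weight 1/297
  (X=0, Z=1, Y=1, V=0, W=0, U=1) weight 1/297
  (X=0, Z=1, Y=1, V=0, W=1, U=1) weight 1/297
  … 64 more
Group by Z:
  weight(Z=0) = 52/495
  weight(Z=1) = 49/495
Total weight = 52/495 + 49/495 = 101/495
P(Z=0 | obs) = 52/495 / 101/495 = 52/101
P(Z=1 | obs) = 49/495 / 101/495 = 49/101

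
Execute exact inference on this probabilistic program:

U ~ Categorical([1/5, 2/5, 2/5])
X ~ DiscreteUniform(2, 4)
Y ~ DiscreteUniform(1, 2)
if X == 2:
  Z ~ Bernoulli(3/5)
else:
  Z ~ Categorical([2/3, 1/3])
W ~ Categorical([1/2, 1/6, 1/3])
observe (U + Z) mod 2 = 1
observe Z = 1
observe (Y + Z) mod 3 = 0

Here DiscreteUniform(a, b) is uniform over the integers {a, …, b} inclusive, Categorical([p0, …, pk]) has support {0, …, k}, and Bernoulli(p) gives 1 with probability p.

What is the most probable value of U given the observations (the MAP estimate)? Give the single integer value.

Enumerate traces; 18 have nonzero weight after conditioning:
  (U=0, X=2, Y=2, Z=1, W=0) weight 1/100
  (U=0, X=2, Y=2, Z=1, W=1) weight 1/300
  (U=0, X=2, Y=2, Z=1, W=2) weight 1/150
  (U=0, X=3, Y=2, Z=1, W=0) weight 1/180
  (U=0, X=3, Y=2, Z=1, W=1) weight 1/540
  (U=0, X=3, Y=2, Z=1, W=2) weight 1/270
  (U=0, X=4, Y=2, Z=1, W=0) weight 1/180
  (U=0, X=4, Y=2, Z=1, W=1) weight 1/540
  (U=2, X=2, Y=2, Z=1, W=0) weight 1/50
  … 9 more
Group by U:
  weight(U=0) = 19/450
  weight(U=2) = 19/225
Total weight = 19/450 + 19/225 = 19/150
P(U=0 | obs) = 19/450 / 19/150 = 1/3
P(U=2 | obs) = 19/225 / 19/150 = 2/3
argmax = 2

argmax_v P(U = v | obs) = 2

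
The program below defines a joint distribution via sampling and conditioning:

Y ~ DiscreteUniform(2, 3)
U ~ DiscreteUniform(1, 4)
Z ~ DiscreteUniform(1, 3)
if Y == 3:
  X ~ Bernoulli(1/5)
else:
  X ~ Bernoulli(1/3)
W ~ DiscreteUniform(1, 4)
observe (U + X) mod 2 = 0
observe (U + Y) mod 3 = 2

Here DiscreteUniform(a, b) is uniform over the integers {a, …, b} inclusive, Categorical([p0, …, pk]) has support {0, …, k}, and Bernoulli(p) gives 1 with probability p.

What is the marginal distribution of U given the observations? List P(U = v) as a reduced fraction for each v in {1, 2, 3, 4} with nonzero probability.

Enumerate traces; 24 have nonzero weight after conditioning:
  (Y=2, U=3, Z=1, X=1, W=1) weight 1/288
  (Y=2, U=3, Z=1, X=1, W=2) weight 1/288
  (Y=2, U=3, Z=1, X=1, W=3) weight 1/288
  (Y=2, U=3, Z=1, X=1, W=4) weight 1/288
  (Y=2, U=3, Z=2, X=1, W=1) weight 1/288
  (Y=2, U=3, Z=2, X=1, W=2) weight 1/288
  (Y=2, U=3, Z=2, X=1, W=3) weight 1/288
  (Y=2, U=3, Z=2, X=1, W=4) weight 1/288
  (Y=3, U=2, Z=1, X=0, W=1) weight 1/120
  … 15 more
Group by U:
  weight(U=2) = 1/10
  weight(U=3) = 1/24
Total weight = 1/10 + 1/24 = 17/120
P(U=2 | obs) = 1/10 / 17/120 = 12/17
P(U=3 | obs) = 1/24 / 17/120 = 5/17

P(U=2) = 12/17, P(U=3) = 5/17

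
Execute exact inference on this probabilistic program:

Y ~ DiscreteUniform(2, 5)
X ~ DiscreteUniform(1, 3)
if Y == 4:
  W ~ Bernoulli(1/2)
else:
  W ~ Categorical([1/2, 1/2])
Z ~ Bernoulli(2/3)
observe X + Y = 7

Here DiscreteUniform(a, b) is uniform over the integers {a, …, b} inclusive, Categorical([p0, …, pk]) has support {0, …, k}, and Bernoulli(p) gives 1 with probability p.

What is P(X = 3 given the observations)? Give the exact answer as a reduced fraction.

P(X = 3 | obs) = 1/2

Enumerate traces; 8 have nonzero weight after conditioning:
  (Y=4, X=3, W=0, Z=0) weight 1/72
  (Y=4, X=3, W=0, Z=1) weight 1/36
  (Y=4, X=3, W=1, Z=0) weight 1/72
  (Y=4, X=3, W=1, Z=1) weight 1/36
  (Y=5, X=2, W=0, Z=0) weight 1/72
  (Y=5, X=2, W=0, Z=1) weight 1/36
  (Y=5, X=2, W=1, Z=0) weight 1/72
  (Y=5, X=2, W=1, Z=1) weight 1/36
Group by X:
  weight(X=2) = 1/12
  weight(X=3) = 1/12
Total weight = 1/12 + 1/12 = 1/6
P(X=2 | obs) = 1/12 / 1/6 = 1/2
P(X=3 | obs) = 1/12 / 1/6 = 1/2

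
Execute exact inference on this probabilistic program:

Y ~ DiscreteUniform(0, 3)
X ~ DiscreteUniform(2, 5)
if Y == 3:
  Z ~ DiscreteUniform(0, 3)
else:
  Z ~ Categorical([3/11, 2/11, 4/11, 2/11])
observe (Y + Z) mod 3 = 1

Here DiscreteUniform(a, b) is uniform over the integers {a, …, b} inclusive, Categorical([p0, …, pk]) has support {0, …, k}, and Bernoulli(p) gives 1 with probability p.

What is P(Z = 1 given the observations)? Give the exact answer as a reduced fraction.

P(Z = 1 | obs) = 19/55

Enumerate traces; 20 have nonzero weight after conditioning:
  (Y=0, X=2, Z=1) weight 1/88
  (Y=0, X=3, Z=1) weight 1/88
  (Y=0, X=4, Z=1) weight 1/88
  (Y=0, X=5, Z=1) weight 1/88
  (Y=1, X=2, Z=0) weight 3/176
  (Y=1, X=2, Z=3) weight 1/88
  (Y=1, X=3, Z=0) weight 3/176
  (Y=1, X=3, Z=3) weight 1/88
  (Y=2, X=2, Z=2) weight 1/44
  … 11 more
Group by Z:
  weight(Z=0) = 3/44
  weight(Z=1) = 19/176
  weight(Z=2) = 1/11
  weight(Z=3) = 1/22
Total weight = 3/44 + 19/176 + 1/11 + 1/22 = 5/16
P(Z=0 | obs) = 3/44 / 5/16 = 12/55
P(Z=1 | obs) = 19/176 / 5/16 = 19/55
P(Z=2 | obs) = 1/11 / 5/16 = 16/55
P(Z=3 | obs) = 1/22 / 5/16 = 8/55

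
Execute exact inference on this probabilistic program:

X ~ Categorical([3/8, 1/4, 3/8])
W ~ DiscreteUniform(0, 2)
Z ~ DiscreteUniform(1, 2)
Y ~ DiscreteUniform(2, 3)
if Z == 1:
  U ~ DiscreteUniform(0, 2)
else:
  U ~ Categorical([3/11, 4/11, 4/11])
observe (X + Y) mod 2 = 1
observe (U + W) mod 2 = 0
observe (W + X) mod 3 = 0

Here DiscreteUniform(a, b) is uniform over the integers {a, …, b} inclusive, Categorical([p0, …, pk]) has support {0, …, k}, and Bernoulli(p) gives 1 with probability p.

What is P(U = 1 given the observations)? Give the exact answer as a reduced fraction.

P(U = 1 | obs) = 69/284

Enumerate traces; 10 have nonzero weight after conditioning:
  (X=0, W=0, Z=1, Y=3, U=0) weight 1/96
  (X=0, W=0, Z=1, Y=3, U=2) weight 1/96
  (X=0, W=0, Z=2, Y=3, U=0) weight 3/352
  (X=0, W=0, Z=2, Y=3, U=2) weight 1/88
  (X=1, W=2, Z=1, Y=2, U=0) weight 1/144
  (X=1, W=2, Z=1, Y=2, U=2) weight 1/144
  (X=1, W=2, Z=2, Y=2, U=0) weight 1/176
  (X=1, W=2, Z=2, Y=2, U=2) weight 1/132
  (X=2, W=1, Z=1, Y=3, U=1) weight 1/96
  … 1 more
Group by U:
  weight(U=0) = 25/792
  weight(U=1) = 23/1056
  weight(U=2) = 115/3168
Total weight = 25/792 + 23/1056 + 115/3168 = 71/792
P(U=0 | obs) = 25/792 / 71/792 = 25/71
P(U=1 | obs) = 23/1056 / 71/792 = 69/284
P(U=2 | obs) = 115/3168 / 71/792 = 115/284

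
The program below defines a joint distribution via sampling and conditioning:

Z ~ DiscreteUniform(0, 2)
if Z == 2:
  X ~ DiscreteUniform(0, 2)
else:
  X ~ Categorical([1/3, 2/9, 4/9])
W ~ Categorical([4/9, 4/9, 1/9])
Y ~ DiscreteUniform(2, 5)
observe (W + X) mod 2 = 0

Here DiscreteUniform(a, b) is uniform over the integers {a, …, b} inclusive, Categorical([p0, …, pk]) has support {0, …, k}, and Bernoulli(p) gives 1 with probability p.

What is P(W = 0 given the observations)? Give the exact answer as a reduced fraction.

Enumerate traces; 60 have nonzero weight after conditioning:
  (Z=0, X=0, W=0, Y=2) weight 1/81
  (Z=0, X=0, W=0, Y=3) weight 1/81
  (Z=0, X=0, W=0, Y=4) weight 1/81
  (Z=0, X=0, W=0, Y=5) weight 1/81
  (Z=0, X=0, W=2, Y=2) weight 1/324
  (Z=0, X=0, W=2, Y=3) weight 1/324
  (Z=0, X=0, W=2, Y=4) weight 1/324
  (Z=0, X=0, W=2, Y=5) weight 1/324
  (Z=0, X=1, W=1, Y=2) weight 2/243
  … 51 more
Group by W:
  weight(W=0) = 80/243
  weight(W=1) = 28/243
  weight(W=2) = 20/243
Total weight = 80/243 + 28/243 + 20/243 = 128/243
P(W=0 | obs) = 80/243 / 128/243 = 5/8
P(W=1 | obs) = 28/243 / 128/243 = 7/32
P(W=2 | obs) = 20/243 / 128/243 = 5/32

P(W = 0 | obs) = 5/8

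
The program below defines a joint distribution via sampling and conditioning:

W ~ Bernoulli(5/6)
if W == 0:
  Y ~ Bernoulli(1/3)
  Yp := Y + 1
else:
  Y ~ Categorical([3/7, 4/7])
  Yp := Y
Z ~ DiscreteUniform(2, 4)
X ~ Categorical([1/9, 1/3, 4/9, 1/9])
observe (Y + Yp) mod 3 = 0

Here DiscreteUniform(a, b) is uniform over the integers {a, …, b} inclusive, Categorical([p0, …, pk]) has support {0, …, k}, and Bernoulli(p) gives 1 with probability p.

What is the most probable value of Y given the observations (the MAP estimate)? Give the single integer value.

argmax_v P(Y = v | obs) = 0

Enumerate traces; 24 have nonzero weight after conditioning:
  (W=0, Y=1, Z=2, X=0) weight 1/486
  (W=0, Y=1, Z=2, X=1) weight 1/162
  (W=0, Y=1, Z=2, X=2) weight 2/243
  (W=0, Y=1, Z=2, X=3) weight 1/486
  (W=0, Y=1, Z=3, X=0) weight 1/486
  (W=0, Y=1, Z=3, X=1) weight 1/162
  (W=0, Y=1, Z=3, X=2) weight 2/243
  (W=0, Y=1, Z=3, X=3) weight 1/486
  (W=1, Y=0, Z=2, X=0) weight 5/378
  … 15 more
Group by Y:
  weight(Y=0) = 5/14
  weight(Y=1) = 1/18
Total weight = 5/14 + 1/18 = 26/63
P(Y=0 | obs) = 5/14 / 26/63 = 45/52
P(Y=1 | obs) = 1/18 / 26/63 = 7/52
argmax = 0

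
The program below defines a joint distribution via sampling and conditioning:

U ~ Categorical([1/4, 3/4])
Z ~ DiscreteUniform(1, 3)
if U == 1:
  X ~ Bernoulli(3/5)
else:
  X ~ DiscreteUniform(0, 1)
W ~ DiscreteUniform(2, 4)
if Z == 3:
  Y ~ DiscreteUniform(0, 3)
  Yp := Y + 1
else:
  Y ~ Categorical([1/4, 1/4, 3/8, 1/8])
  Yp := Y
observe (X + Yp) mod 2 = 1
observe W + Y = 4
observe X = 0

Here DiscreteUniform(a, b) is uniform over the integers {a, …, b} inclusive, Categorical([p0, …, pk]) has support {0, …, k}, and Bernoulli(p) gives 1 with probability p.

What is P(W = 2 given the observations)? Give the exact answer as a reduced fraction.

P(W = 2 | obs) = 1/4

Enumerate traces; 8 have nonzero weight after conditioning:
  (U=0, Z=1, X=0, W=3, Y=1) weight 1/288
  (U=0, Z=2, X=0, W=3, Y=1) weight 1/288
  (U=0, Z=3, X=0, W=2, Y=2) weight 1/288
  (U=0, Z=3, X=0, W=4, Y=0) weight 1/288
  (U=1, Z=1, X=0, W=3, Y=1) weight 1/120
  (U=1, Z=2, X=0, W=3, Y=1) weight 1/120
  (U=1, Z=3, X=0, W=2, Y=2) weight 1/120
  (U=1, Z=3, X=0, W=4, Y=0) weight 1/120
Group by W:
  weight(W=2) = 17/1440
  weight(W=3) = 17/720
  weight(W=4) = 17/1440
Total weight = 17/1440 + 17/720 + 17/1440 = 17/360
P(W=2 | obs) = 17/1440 / 17/360 = 1/4
P(W=3 | obs) = 17/720 / 17/360 = 1/2
P(W=4 | obs) = 17/1440 / 17/360 = 1/4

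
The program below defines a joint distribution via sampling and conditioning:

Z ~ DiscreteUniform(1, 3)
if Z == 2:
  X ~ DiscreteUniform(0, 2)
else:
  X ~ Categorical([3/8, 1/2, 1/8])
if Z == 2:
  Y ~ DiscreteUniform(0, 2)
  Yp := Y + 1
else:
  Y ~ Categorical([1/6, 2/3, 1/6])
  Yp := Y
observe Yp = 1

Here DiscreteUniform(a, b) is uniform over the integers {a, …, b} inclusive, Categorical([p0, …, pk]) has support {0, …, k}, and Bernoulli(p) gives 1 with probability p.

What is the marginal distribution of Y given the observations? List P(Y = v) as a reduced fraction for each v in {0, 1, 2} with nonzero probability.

P(Y=0) = 1/5, P(Y=1) = 4/5

Enumerate traces; 9 have nonzero weight after conditioning:
  (Z=1, X=0, Y=1) weight 1/12
  (Z=1, X=1, Y=1) weight 1/9
  (Z=1, X=2, Y=1) weight 1/36
  (Z=2, X=0, Y=0) weight 1/27
  (Z=2, X=1, Y=0) weight 1/27
  (Z=2, X=2, Y=0) weight 1/27
  (Z=3, X=0, Y=1) weight 1/12
  (Z=3, X=1, Y=1) weight 1/9
  … 1 more
Group by Y:
  weight(Y=0) = 1/9
  weight(Y=1) = 4/9
Total weight = 1/9 + 4/9 = 5/9
P(Y=0 | obs) = 1/9 / 5/9 = 1/5
P(Y=1 | obs) = 4/9 / 5/9 = 4/5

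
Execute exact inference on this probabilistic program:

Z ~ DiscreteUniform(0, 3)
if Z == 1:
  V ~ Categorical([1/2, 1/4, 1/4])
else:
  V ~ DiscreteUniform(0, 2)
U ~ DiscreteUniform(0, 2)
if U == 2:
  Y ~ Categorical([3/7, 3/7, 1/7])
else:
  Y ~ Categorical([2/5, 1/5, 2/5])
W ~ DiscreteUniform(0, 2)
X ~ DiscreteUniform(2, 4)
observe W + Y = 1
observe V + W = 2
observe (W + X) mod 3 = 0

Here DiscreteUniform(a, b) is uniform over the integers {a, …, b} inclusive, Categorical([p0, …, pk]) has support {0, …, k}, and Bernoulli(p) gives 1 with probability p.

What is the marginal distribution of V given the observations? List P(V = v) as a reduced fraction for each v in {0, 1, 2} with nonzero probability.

P(V=1) = 43/72, P(V=2) = 29/72

Enumerate traces; 24 have nonzero weight after conditioning:
  (Z=0, V=1, U=0, Y=0, W=1, X=2) weight 1/810
  (Z=0, V=1, U=1, Y=0, W=1, X=2) weight 1/810
  (Z=0, V=1, U=2, Y=0, W=1, X=2) weight 1/756
  (Z=0, V=2, U=0, Y=1, W=0, X=3) weight 1/1620
  (Z=0, V=2, U=1, Y=1, W=0, X=3) weight 1/1620
  (Z=0, V=2, U=2, Y=1, W=0, X=3) weight 1/756
  (Z=1, V=1, U=0, Y=0, W=1, X=2) weight 1/1080
  (Z=1, V=1, U=1, Y=0, W=1, X=2) weight 1/1080
  … 16 more
Group by V:
  weight(V=1) = 43/3024
  weight(V=2) = 29/3024
Total weight = 43/3024 + 29/3024 = 1/42
P(V=1 | obs) = 43/3024 / 1/42 = 43/72
P(V=2 | obs) = 29/3024 / 1/42 = 29/72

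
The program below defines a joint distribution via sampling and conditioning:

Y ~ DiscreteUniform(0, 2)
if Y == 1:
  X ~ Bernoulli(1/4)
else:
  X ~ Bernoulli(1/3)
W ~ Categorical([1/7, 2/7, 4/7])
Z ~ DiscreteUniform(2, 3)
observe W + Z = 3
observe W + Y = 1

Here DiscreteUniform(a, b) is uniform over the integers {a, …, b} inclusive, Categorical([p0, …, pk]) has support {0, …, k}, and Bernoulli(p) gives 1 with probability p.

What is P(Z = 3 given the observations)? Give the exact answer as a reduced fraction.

P(Z = 3 | obs) = 1/3

Enumerate traces; 4 have nonzero weight after conditioning:
  (Y=0, X=0, W=1, Z=2) weight 2/63
  (Y=0, X=1, W=1, Z=2) weight 1/63
  (Y=1, X=0, W=0, Z=3) weight 1/56
  (Y=1, X=1, W=0, Z=3) weight 1/168
Group by Z:
  weight(Z=2) = 1/21
  weight(Z=3) = 1/42
Total weight = 1/21 + 1/42 = 1/14
P(Z=2 | obs) = 1/21 / 1/14 = 2/3
P(Z=3 | obs) = 1/42 / 1/14 = 1/3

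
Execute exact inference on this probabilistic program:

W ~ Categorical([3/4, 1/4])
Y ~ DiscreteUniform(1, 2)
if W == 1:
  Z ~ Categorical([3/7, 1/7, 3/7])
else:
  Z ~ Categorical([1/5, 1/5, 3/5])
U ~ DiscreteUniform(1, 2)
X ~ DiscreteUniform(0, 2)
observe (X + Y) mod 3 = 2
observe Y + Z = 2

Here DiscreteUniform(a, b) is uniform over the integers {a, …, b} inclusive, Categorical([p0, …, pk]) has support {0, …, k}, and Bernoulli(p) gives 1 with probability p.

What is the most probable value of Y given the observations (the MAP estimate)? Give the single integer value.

Enumerate traces; 8 have nonzero weight after conditioning:
  (W=0, Y=1, Z=1, U=1, X=1) weight 1/80
  (W=0, Y=1, Z=1, U=2, X=1) weight 1/80
  (W=0, Y=2, Z=0, U=1, X=0) weight 1/80
  (W=0, Y=2, Z=0, U=2, X=0) weight 1/80
  (W=1, Y=1, Z=1, U=1, X=1) weight 1/336
  (W=1, Y=1, Z=1, U=2, X=1) weight 1/336
  (W=1, Y=2, Z=0, U=1, X=0) weight 1/112
  (W=1, Y=2, Z=0, U=2, X=0) weight 1/112
Group by Y:
  weight(Y=1) = 13/420
  weight(Y=2) = 3/70
Total weight = 13/420 + 3/70 = 31/420
P(Y=1 | obs) = 13/420 / 31/420 = 13/31
P(Y=2 | obs) = 3/70 / 31/420 = 18/31
argmax = 2

argmax_v P(Y = v | obs) = 2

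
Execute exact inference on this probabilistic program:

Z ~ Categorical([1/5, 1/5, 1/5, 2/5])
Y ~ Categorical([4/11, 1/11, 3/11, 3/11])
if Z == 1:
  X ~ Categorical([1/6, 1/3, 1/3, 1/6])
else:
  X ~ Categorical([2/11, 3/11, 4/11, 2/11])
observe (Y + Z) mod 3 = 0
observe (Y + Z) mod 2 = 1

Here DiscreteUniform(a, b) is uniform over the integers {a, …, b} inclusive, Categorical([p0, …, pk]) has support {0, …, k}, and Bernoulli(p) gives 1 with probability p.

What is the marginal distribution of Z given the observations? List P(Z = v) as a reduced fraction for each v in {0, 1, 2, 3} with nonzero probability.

P(Z=0) = 1/5, P(Z=1) = 1/5, P(Z=2) = 1/15, P(Z=3) = 8/15

Enumerate traces; 16 have nonzero weight after conditioning:
  (Z=0, Y=3, X=0) weight 6/605
  (Z=0, Y=3, X=1) weight 9/605
  (Z=0, Y=3, X=2) weight 12/605
  (Z=0, Y=3, X=3) weight 6/605
  (Z=1, Y=2, X=0) weight 1/110
  (Z=1, Y=2, X=1) weight 1/55
  (Z=1, Y=2, X=2) weight 1/55
  (Z=1, Y=2, X=3) weight 1/110
  (Z=2, Y=1, X=0) weight 2/605
  (Z=3, Y=0, X=0) weight 16/605
  … 6 more
Group by Z:
  weight(Z=0) = 3/55
  weight(Z=1) = 3/55
  weight(Z=2) = 1/55
  weight(Z=3) = 8/55
Total weight = 3/55 + 3/55 + 1/55 + 8/55 = 3/11
P(Z=0 | obs) = 3/55 / 3/11 = 1/5
P(Z=1 | obs) = 3/55 / 3/11 = 1/5
P(Z=2 | obs) = 1/55 / 3/11 = 1/15
P(Z=3 | obs) = 8/55 / 3/11 = 8/15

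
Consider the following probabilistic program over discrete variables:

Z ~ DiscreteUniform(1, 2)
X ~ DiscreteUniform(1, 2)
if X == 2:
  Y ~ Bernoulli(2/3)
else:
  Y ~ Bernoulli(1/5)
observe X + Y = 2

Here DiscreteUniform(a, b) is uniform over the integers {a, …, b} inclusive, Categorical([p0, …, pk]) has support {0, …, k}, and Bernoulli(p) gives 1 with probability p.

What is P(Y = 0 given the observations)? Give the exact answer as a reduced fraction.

P(Y = 0 | obs) = 5/8

Enumerate traces; 4 have nonzero weight after conditioning:
  (Z=1, X=1, Y=1) weight 1/20
  (Z=1, X=2, Y=0) weight 1/12
  (Z=2, X=1, Y=1) weight 1/20
  (Z=2, X=2, Y=0) weight 1/12
Group by Y:
  weight(Y=0) = 1/6
  weight(Y=1) = 1/10
Total weight = 1/6 + 1/10 = 4/15
P(Y=0 | obs) = 1/6 / 4/15 = 5/8
P(Y=1 | obs) = 1/10 / 4/15 = 3/8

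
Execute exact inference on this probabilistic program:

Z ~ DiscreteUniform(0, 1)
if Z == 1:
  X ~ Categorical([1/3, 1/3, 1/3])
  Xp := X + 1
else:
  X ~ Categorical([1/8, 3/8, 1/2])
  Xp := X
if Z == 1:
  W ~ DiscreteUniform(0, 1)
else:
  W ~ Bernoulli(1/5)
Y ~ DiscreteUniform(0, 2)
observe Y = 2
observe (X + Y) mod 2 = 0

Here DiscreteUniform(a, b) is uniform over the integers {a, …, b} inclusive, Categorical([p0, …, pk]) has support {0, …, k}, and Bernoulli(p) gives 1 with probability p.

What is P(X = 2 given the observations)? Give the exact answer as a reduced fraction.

Enumerate traces; 8 have nonzero weight after conditioning:
  (Z=0, X=0, W=0, Y=2) weight 1/60
  (Z=0, X=0, W=1, Y=2) weight 1/240
  (Z=0, X=2, W=0, Y=2) weight 1/15
  (Z=0, X=2, W=1, Y=2) weight 1/60
  (Z=1, X=0, W=0, Y=2) weight 1/36
  (Z=1, X=0, W=1, Y=2) weight 1/36
  (Z=1, X=2, W=0, Y=2) weight 1/36
  (Z=1, X=2, W=1, Y=2) weight 1/36
Group by X:
  weight(X=0) = 11/144
  weight(X=2) = 5/36
Total weight = 11/144 + 5/36 = 31/144
P(X=0 | obs) = 11/144 / 31/144 = 11/31
P(X=2 | obs) = 5/36 / 31/144 = 20/31

P(X = 2 | obs) = 20/31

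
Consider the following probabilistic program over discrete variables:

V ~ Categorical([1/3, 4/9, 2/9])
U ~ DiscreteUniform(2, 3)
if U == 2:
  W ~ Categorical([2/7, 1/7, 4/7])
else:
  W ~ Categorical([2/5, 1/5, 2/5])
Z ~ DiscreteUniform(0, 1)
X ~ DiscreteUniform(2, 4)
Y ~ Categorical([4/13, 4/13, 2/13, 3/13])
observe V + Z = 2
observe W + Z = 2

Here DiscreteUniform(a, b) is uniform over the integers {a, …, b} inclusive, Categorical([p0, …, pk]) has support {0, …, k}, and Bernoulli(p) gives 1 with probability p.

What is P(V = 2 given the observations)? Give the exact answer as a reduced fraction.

P(V = 2 | obs) = 17/29

Enumerate traces; 48 have nonzero weight after conditioning:
  (V=1, U=2, W=1, Z=1, X=2, Y=0) weight 4/2457
  (V=1, U=2, W=1, Z=1, X=2, Y=1) weight 4/2457
  (V=1, U=2, W=1, Z=1, X=2, Y=2) weight 2/2457
  (V=1, U=2, W=1, Z=1, X=2, Y=3) weight 1/819
  (V=1, U=2, W=1, Z=1, X=3, Y=0) weight 4/2457
  (V=1, U=2, W=1, Z=1, X=3, Y=1) weight 4/2457
  (V=1, U=2, W=1, Z=1, X=3, Y=2) weight 2/2457
  (V=1, U=2, W=1, Z=1, X=3, Y=3) weight 1/819
  (V=2, U=2, W=2, Z=0, X=2, Y=0) weight 8/2457
  … 39 more
Group by V:
  weight(V=1) = 4/105
  weight(V=2) = 17/315
Total weight = 4/105 + 17/315 = 29/315
P(V=1 | obs) = 4/105 / 29/315 = 12/29
P(V=2 | obs) = 17/315 / 29/315 = 17/29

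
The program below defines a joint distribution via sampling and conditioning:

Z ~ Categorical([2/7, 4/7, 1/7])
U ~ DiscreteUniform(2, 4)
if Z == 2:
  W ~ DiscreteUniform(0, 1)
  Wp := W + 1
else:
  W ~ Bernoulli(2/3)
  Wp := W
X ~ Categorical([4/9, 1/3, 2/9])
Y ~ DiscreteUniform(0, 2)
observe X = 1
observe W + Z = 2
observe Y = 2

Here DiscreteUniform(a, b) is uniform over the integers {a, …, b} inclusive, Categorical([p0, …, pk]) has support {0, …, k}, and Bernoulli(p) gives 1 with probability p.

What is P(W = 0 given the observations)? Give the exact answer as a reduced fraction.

Enumerate traces; 6 have nonzero weight after conditioning:
  (Z=1, U=2, W=1, X=1, Y=2) weight 8/567
  (Z=1, U=3, W=1, X=1, Y=2) weight 8/567
  (Z=1, U=4, W=1, X=1, Y=2) weight 8/567
  (Z=2, U=2, W=0, X=1, Y=2) weight 1/378
  (Z=2, U=3, W=0, X=1, Y=2) weight 1/378
  (Z=2, U=4, W=0, X=1, Y=2) weight 1/378
Group by W:
  weight(W=0) = 1/126
  weight(W=1) = 8/189
Total weight = 1/126 + 8/189 = 19/378
P(W=0 | obs) = 1/126 / 19/378 = 3/19
P(W=1 | obs) = 8/189 / 19/378 = 16/19

P(W = 0 | obs) = 3/19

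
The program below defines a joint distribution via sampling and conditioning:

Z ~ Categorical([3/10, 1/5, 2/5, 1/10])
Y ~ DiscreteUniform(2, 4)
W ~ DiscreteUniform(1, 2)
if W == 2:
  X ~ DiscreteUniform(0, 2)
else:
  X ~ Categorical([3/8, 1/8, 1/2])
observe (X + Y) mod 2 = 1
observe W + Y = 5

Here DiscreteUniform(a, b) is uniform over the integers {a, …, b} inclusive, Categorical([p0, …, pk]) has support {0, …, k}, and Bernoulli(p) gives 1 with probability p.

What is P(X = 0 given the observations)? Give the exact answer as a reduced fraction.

P(X = 0 | obs) = 8/19

Enumerate traces; 12 have nonzero weight after conditioning:
  (Z=0, Y=3, W=2, X=0) weight 1/60
  (Z=0, Y=3, W=2, X=2) weight 1/60
  (Z=0, Y=4, W=1, X=1) weight 1/160
  (Z=1, Y=3, W=2, X=0) weight 1/90
  (Z=1, Y=3, W=2, X=2) weight 1/90
  (Z=1, Y=4, W=1, X=1) weight 1/240
  (Z=2, Y=3, W=2, X=0) weight 1/45
  (Z=2, Y=3, W=2, X=2) weight 1/45
  … 4 more
Group by X:
  weight(X=0) = 1/18
  weight(X=1) = 1/48
  weight(X=2) = 1/18
Total weight = 1/18 + 1/48 + 1/18 = 19/144
P(X=0 | obs) = 1/18 / 19/144 = 8/19
P(X=1 | obs) = 1/48 / 19/144 = 3/19
P(X=2 | obs) = 1/18 / 19/144 = 8/19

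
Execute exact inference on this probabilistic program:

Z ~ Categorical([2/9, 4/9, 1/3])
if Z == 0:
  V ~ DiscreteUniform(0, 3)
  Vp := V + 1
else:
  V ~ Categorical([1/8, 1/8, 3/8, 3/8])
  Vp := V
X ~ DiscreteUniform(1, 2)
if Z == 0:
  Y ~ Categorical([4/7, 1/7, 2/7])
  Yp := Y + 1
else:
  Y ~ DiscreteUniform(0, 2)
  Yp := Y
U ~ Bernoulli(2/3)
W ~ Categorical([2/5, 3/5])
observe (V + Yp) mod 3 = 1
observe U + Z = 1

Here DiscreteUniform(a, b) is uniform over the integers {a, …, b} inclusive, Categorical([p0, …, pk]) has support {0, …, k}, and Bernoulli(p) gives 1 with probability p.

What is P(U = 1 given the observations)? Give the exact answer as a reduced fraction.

Enumerate traces; 32 have nonzero weight after conditioning:
  (Z=0, V=0, X=1, Y=0, U=1, W=0) weight 4/945
  (Z=0, V=0, X=1, Y=0, U=1, W=1) weight 2/315
  (Z=0, V=0, X=2, Y=0, U=1, W=0) weight 4/945
  (Z=0, V=0, X=2, Y=0, U=1, W=1) weight 2/315
  (Z=0, V=1, X=1, Y=2, U=1, W=0) weight 2/945
  (Z=0, V=1, X=1, Y=2, U=1, W=1) weight 1/315
  (Z=0, V=1, X=2, Y=2, U=1, W=0) weight 2/945
  (Z=0, V=1, X=2, Y=2, U=1, W=1) weight 1/315
  (Z=1, V=0, X=1, Y=1, U=0, W=0) weight 1/810
  … 23 more
Group by U:
  weight(U=0) = 4/81
  weight(U=1) = 11/189
Total weight = 4/81 + 11/189 = 61/567
P(U=0 | obs) = 4/81 / 61/567 = 28/61
P(U=1 | obs) = 11/189 / 61/567 = 33/61

P(U = 1 | obs) = 33/61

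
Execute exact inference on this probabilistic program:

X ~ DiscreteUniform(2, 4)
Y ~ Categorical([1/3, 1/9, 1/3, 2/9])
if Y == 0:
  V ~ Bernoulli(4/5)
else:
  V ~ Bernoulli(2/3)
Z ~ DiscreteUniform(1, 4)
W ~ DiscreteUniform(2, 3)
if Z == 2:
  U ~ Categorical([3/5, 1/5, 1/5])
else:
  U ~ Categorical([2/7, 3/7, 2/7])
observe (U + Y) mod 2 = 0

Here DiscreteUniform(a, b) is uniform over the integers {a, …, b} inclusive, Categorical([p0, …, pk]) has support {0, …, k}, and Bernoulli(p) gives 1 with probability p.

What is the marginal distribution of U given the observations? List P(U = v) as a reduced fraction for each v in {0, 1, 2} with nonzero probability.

P(U=0) = 17/38, P(U=1) = 13/57, P(U=2) = 37/114

Enumerate traces; 288 have nonzero weight after conditioning:
  (X=2, Y=0, V=0, Z=1, W=2, U=0) weight 1/1260
  (X=2, Y=0, V=0, Z=1, W=2, U=2) weight 1/1260
  (X=2, Y=0, V=0, Z=1, W=3, U=0) weight 1/1260
  (X=2, Y=0, V=0, Z=1, W=3, U=2) weight 1/1260
  (X=2, Y=0, V=0, Z=2, W=2, U=0) weight 1/600
  (X=2, Y=0, V=0, Z=2, W=2, U=2) weight 1/1800
  (X=2, Y=0, V=0, Z=2, W=3, U=0) weight 1/600
  (X=2, Y=0, V=0, Z=2, W=3, U=2) weight 1/1800
  (X=2, Y=1, V=0, Z=1, W=2, U=1) weight 1/1512
  … 279 more
Group by U:
  weight(U=0) = 17/70
  weight(U=1) = 13/105
  weight(U=2) = 37/210
Total weight = 17/70 + 13/105 + 37/210 = 19/35
P(U=0 | obs) = 17/70 / 19/35 = 17/38
P(U=1 | obs) = 13/105 / 19/35 = 13/57
P(U=2 | obs) = 37/210 / 19/35 = 37/114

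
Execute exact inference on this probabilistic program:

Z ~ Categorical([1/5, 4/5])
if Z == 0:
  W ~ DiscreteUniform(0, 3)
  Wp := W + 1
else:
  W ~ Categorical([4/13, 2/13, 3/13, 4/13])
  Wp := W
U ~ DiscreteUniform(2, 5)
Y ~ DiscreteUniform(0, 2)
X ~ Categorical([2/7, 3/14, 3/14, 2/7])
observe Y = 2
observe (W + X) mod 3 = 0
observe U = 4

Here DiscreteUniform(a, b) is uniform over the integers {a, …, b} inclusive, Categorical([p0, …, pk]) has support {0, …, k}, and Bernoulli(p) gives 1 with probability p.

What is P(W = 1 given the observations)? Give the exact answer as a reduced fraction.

Enumerate traces; 12 have nonzero weight after conditioning:
  (Z=0, W=0, U=4, Y=2, X=0) weight 1/840
  (Z=0, W=0, U=4, Y=2, X=3) weight 1/840
  (Z=0, W=1, U=4, Y=2, X=2) weight 1/1120
  (Z=0, W=2, U=4, Y=2, X=1) weight 1/1120
  (Z=0, W=3, U=4, Y=2, X=0) weight 1/840
  (Z=0, W=3, U=4, Y=2, X=3) weight 1/840
  (Z=1, W=0, U=4, Y=2, X=0) weight 8/1365
  (Z=1, W=0, U=4, Y=2, X=3) weight 8/1365
  … 4 more
Group by W:
  weight(W=0) = 11/780
  weight(W=1) = 9/2912
  weight(W=2) = 61/14560
  weight(W=3) = 11/780
Total weight = 11/780 + 9/2912 + 61/14560 + 11/780 = 155/4368
P(W=0 | obs) = 11/780 / 155/4368 = 308/775
P(W=1 | obs) = 9/2912 / 155/4368 = 27/310
P(W=2 | obs) = 61/14560 / 155/4368 = 183/1550
P(W=3 | obs) = 11/780 / 155/4368 = 308/775

P(W = 1 | obs) = 27/310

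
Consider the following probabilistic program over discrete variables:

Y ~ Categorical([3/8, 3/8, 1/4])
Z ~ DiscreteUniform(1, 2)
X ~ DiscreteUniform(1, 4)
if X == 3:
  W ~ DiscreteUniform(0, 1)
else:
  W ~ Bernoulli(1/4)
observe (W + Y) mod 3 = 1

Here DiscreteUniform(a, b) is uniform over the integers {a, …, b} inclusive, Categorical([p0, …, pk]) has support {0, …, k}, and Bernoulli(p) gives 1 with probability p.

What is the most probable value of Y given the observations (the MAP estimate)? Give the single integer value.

Enumerate traces; 16 have nonzero weight after conditioning:
  (Y=0, Z=1, X=1, W=1) weight 3/256
  (Y=0, Z=1, X=2, W=1) weight 3/256
  (Y=0, Z=1, X=3, W=1) weight 3/128
  (Y=0, Z=1, X=4, W=1) weight 3/256
  (Y=0, Z=2, X=1, W=1) weight 3/256
  (Y=0, Z=2, X=2, W=1) weight 3/256
  (Y=0, Z=2, X=3, W=1) weight 3/128
  (Y=0, Z=2, X=4, W=1) weight 3/256
  (Y=1, Z=1, X=1, W=0) weight 9/256
  … 7 more
Group by Y:
  weight(Y=0) = 15/128
  weight(Y=1) = 33/128
Total weight = 15/128 + 33/128 = 3/8
P(Y=0 | obs) = 15/128 / 3/8 = 5/16
P(Y=1 | obs) = 33/128 / 3/8 = 11/16
argmax = 1

argmax_v P(Y = v | obs) = 1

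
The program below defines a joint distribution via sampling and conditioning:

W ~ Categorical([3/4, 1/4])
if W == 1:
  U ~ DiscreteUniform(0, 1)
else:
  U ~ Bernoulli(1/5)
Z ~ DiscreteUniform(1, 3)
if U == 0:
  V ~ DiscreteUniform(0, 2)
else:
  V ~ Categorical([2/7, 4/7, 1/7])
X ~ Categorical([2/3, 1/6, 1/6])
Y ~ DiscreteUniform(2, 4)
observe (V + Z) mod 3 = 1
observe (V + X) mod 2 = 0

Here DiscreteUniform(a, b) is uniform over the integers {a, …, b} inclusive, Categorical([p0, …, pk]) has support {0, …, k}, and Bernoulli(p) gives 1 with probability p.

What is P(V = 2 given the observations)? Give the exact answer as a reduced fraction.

Enumerate traces; 60 have nonzero weight after conditioning:
  (W=0, U=0, Z=1, V=0, X=0, Y=2) weight 2/135
  (W=0, U=0, Z=1, V=0, X=0, Y=3) weight 2/135
  (W=0, U=0, Z=1, V=0, X=0, Y=4) weight 2/135
  (W=0, U=0, Z=1, V=0, X=2, Y=2) weight 1/270
  (W=0, U=0, Z=1, V=0, X=2, Y=3) weight 1/270
  (W=0, U=0, Z=1, V=0, X=2, Y=4) weight 1/270
  (W=0, U=0, Z=2, V=2, X=0, Y=2) weight 2/135
  (W=0, U=0, Z=2, V=2, X=0, Y=3) weight 2/135
  (W=0, U=0, Z=3, V=1, X=1, Y=2) weight 1/270
  … 51 more
Group by V:
  weight(V=0) = 269/3024
  weight(V=1) = 67/3024
  weight(V=2) = 59/756
Total weight = 269/3024 + 67/3024 + 59/756 = 143/756
P(V=0 | obs) = 269/3024 / 143/756 = 269/572
P(V=1 | obs) = 67/3024 / 143/756 = 67/572
P(V=2 | obs) = 59/756 / 143/756 = 59/143

P(V = 2 | obs) = 59/143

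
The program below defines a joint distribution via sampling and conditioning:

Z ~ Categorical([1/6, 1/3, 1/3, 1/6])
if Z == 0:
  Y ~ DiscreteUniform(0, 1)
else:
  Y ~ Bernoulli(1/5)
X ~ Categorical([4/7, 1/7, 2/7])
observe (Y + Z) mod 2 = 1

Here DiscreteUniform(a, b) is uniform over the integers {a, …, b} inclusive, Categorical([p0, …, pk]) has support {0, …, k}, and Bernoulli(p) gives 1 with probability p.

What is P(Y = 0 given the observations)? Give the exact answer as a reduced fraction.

Enumerate traces; 12 have nonzero weight after conditioning:
  (Z=0, Y=1, X=0) weight 1/21
  (Z=0, Y=1, X=1) weight 1/84
  (Z=0, Y=1, X=2) weight 1/42
  (Z=1, Y=0, X=0) weight 16/105
  (Z=1, Y=0, X=1) weight 4/105
  (Z=1, Y=0, X=2) weight 8/105
  (Z=2, Y=1, X=0) weight 4/105
  (Z=2, Y=1, X=1) weight 1/105
  … 4 more
Group by Y:
  weight(Y=0) = 2/5
  weight(Y=1) = 3/20
Total weight = 2/5 + 3/20 = 11/20
P(Y=0 | obs) = 2/5 / 11/20 = 8/11
P(Y=1 | obs) = 3/20 / 11/20 = 3/11

P(Y = 0 | obs) = 8/11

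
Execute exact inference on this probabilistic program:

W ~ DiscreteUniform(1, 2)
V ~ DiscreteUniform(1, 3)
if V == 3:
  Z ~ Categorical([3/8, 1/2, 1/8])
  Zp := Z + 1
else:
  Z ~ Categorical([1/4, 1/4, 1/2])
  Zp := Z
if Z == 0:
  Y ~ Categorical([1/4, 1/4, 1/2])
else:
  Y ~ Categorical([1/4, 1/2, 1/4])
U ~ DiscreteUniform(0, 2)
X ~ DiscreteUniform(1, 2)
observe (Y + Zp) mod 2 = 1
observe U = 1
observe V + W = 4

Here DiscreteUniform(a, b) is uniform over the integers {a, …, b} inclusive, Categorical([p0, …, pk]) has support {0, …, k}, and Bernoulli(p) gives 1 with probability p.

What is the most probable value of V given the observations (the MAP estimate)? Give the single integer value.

Enumerate traces; 18 have nonzero weight after conditioning:
  (W=1, V=3, Z=0, Y=0, U=1, X=1) weight 1/384
  (W=1, V=3, Z=0, Y=0, U=1, X=2) weight 1/384
  (W=1, V=3, Z=0, Y=2, U=1, X=1) weight 1/192
  (W=1, V=3, Z=0, Y=2, U=1, X=2) weight 1/192
  (W=1, V=3, Z=1, Y=1, U=1, X=1) weight 1/144
  (W=1, V=3, Z=1, Y=1, U=1, X=2) weight 1/144
  (W=1, V=3, Z=2, Y=0, U=1, X=1) weight 1/1152
  (W=1, V=3, Z=2, Y=0, U=1, X=2) weight 1/1152
  (W=2, V=2, Z=0, Y=1, U=1, X=1) weight 1/576
  … 9 more
Group by V:
  weight(V=2) = 7/288
  weight(V=3) = 19/576
Total weight = 7/288 + 19/576 = 11/192
P(V=2 | obs) = 7/288 / 11/192 = 14/33
P(V=3 | obs) = 19/576 / 11/192 = 19/33
argmax = 3

argmax_v P(V = v | obs) = 3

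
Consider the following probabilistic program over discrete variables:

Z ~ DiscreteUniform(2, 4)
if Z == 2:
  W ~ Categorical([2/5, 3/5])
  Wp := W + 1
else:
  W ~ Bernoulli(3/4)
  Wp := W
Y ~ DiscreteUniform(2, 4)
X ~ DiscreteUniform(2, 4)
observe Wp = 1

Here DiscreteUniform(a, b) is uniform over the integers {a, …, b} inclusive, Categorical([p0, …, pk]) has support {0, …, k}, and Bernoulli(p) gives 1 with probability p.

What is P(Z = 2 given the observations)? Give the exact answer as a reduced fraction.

Enumerate traces; 27 have nonzero weight after conditioning:
  (Z=2, W=0, Y=2, X=2) weight 2/135
  (Z=2, W=0, Y=2, X=3) weight 2/135
  (Z=2, W=0, Y=2, X=4) weight 2/135
  (Z=2, W=0, Y=3, X=2) weight 2/135
  (Z=2, W=0, Y=3, X=3) weight 2/135
  (Z=2, W=0, Y=3, X=4) weight 2/135
  (Z=2, W=0, Y=4, X=2) weight 2/135
  (Z=2, W=0, Y=4, X=3) weight 2/135
  (Z=3, W=1, Y=2, X=2) weight 1/36
  (Z=4, W=1, Y=2, X=2) weight 1/36
  … 17 more
Group by Z:
  weight(Z=2) = 2/15
  weight(Z=3) = 1/4
  weight(Z=4) = 1/4
Total weight = 2/15 + 1/4 + 1/4 = 19/30
P(Z=2 | obs) = 2/15 / 19/30 = 4/19
P(Z=3 | obs) = 1/4 / 19/30 = 15/38
P(Z=4 | obs) = 1/4 / 19/30 = 15/38

P(Z = 2 | obs) = 4/19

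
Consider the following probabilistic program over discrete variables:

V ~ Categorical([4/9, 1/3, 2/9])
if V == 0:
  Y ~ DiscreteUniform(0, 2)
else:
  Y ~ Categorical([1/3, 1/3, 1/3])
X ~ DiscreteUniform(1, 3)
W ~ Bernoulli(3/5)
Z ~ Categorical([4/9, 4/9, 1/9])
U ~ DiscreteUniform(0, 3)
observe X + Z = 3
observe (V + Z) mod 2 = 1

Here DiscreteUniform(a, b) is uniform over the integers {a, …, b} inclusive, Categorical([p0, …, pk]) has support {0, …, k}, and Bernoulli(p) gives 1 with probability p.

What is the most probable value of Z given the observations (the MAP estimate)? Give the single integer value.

Enumerate traces; 96 have nonzero weight after conditioning:
  (V=0, Y=0, X=2, W=0, Z=1, U=0) weight 8/3645
  (V=0, Y=0, X=2, W=0, Z=1, U=1) weight 8/3645
  (V=0, Y=0, X=2, W=0, Z=1, U=2) weight 8/3645
  (V=0, Y=0, X=2, W=0, Z=1, U=3) weight 8/3645
  (V=0, Y=0, X=2, W=1, Z=1, U=0) weight 4/1215
  (V=0, Y=0, X=2, W=1, Z=1, U=1) weight 4/1215
  (V=0, Y=0, X=2, W=1, Z=1, U=2) weight 4/1215
  (V=0, Y=0, X=2, W=1, Z=1, U=3) weight 4/1215
  (V=1, Y=0, X=1, W=0, Z=2, U=0) weight 1/2430
  (V=1, Y=0, X=3, W=0, Z=0, U=0) weight 2/1215
  … 86 more
Group by Z:
  weight(Z=0) = 4/81
  weight(Z=1) = 8/81
  weight(Z=2) = 1/81
Total weight = 4/81 + 8/81 + 1/81 = 13/81
P(Z=0 | obs) = 4/81 / 13/81 = 4/13
P(Z=1 | obs) = 8/81 / 13/81 = 8/13
P(Z=2 | obs) = 1/81 / 13/81 = 1/13
argmax = 1

argmax_v P(Z = v | obs) = 1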